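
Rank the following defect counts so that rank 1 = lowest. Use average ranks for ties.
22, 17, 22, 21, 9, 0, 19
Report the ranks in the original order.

6.5, 3, 6.5, 5, 2, 1, 4

Sorted (ascending): 0, 9, 17, 19, 21, 22, 22
The 2 values of 22 occupy positions 6–7 → average rank (6+7)/2 = 6.5.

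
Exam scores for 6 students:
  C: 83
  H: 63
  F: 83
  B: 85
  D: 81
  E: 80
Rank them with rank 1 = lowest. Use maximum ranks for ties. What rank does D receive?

Sorted (ascending): 63, 80, 81, 83, 83, 85
The 2 values of 83 occupy positions 4–5 → each gets rank 5.
D has value 81 → rank 3.

3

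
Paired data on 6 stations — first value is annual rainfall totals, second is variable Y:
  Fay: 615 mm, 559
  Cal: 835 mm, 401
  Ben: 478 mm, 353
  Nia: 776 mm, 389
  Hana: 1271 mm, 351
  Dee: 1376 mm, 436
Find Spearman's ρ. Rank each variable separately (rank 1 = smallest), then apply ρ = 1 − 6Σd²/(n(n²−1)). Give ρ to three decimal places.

0.029

Ranks of variable 1: 2, 4, 1, 3, 5, 6
Ranks of variable 2: 6, 4, 2, 3, 1, 5
d = r₁ − r₂: -4, 0, -1, 0, 4, 1
d²: 16, 0, 1, 0, 16, 1; Σd² = 34
ρ = 1 − 6·34/(6·35) = 1 − 204/210 = 0.029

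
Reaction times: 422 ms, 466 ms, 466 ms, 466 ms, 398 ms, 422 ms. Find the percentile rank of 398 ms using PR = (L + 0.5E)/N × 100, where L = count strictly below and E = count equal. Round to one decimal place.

8.3

N = 6.
Strictly below 398: 0. Equal to 398: 1.
PR = (0 + 0.5·1)/6 × 100 = 8.3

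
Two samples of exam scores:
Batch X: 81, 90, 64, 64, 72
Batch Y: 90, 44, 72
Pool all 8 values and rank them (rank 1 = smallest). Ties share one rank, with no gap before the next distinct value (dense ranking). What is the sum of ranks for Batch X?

Sorted (ascending): 44, 64, 64, 72, 72, 81, 90, 90
The 2 values of 64 share dense rank 2.
The 2 values of 72 share dense rank 3.
The 2 values of 90 share dense rank 5.
Remaining distinct values take the next consecutive integers.
Batch X values → pooled ranks: 81→4, 90→5, 64→2, 64→2, 72→3
Rank sum = 4 + 5 + 2 + 2 + 3 = 16

16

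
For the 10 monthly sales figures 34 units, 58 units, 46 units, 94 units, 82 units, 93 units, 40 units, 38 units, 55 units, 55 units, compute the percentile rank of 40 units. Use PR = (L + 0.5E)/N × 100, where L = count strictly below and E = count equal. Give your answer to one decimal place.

25.0

N = 10.
Strictly below 40: 2. Equal to 40: 1.
PR = (2 + 0.5·1)/10 × 100 = 25.0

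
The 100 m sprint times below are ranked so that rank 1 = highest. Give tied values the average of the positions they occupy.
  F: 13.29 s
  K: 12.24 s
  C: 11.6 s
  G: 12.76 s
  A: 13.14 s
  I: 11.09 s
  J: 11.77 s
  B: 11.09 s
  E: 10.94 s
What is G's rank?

Sorted (descending): 13.29, 13.14, 12.76, 12.24, 11.77, 11.6, 11.09, 11.09, 10.94
The 2 values of 11.09 occupy positions 7–8 → average rank (7+8)/2 = 7.5.
G has value 12.76 s → rank 3.

3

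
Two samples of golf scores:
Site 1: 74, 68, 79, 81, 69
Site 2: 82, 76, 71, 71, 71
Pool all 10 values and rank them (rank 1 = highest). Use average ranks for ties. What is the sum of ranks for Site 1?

Sorted (descending): 82, 81, 79, 76, 74, 71, 71, 71, 69, 68
The 3 values of 71 occupy positions 6–8 → average rank 7.
Site 1 values → pooled ranks: 74→5, 68→10, 79→3, 81→2, 69→9
Rank sum = 5 + 10 + 3 + 2 + 9 = 29

29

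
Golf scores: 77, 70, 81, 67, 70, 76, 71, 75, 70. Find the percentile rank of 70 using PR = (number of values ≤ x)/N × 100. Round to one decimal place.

44.4

N = 9.
Strictly below 70: 1. Equal to 70: 3.
PR = 4/9 × 100 = 44.4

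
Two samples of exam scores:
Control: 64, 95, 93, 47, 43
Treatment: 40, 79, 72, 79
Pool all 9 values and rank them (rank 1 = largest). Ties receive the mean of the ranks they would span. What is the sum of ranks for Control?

24

Sorted (descending): 95, 93, 79, 79, 72, 64, 47, 43, 40
The 2 values of 79 occupy positions 3–4 → average rank (3+4)/2 = 3.5.
Control values → pooled ranks: 64→6, 95→1, 93→2, 47→7, 43→8
Rank sum = 6 + 1 + 2 + 7 + 8 = 24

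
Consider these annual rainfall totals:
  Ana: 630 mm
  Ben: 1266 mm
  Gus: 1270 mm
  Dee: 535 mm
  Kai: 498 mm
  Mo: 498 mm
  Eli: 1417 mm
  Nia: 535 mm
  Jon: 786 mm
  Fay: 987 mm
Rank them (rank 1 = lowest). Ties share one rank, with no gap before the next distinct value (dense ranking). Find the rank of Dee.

2

Sorted (ascending): 498, 498, 535, 535, 630, 786, 987, 1266, 1270, 1417
The 2 values of 498 share dense rank 1.
The 2 values of 535 share dense rank 2.
Remaining distinct values take the next consecutive integers.
Dee has value 535 mm → rank 2.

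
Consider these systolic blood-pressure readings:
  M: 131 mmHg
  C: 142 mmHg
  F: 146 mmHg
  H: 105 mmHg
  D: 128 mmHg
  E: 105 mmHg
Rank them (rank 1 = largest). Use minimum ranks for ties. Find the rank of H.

Sorted (descending): 146, 142, 131, 128, 105, 105
The 2 values of 105 occupy positions 5–6 → each gets rank 5.
H has value 105 mmHg → rank 5.

5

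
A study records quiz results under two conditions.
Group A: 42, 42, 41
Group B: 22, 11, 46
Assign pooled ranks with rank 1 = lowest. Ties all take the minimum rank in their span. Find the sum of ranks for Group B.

9

Sorted (ascending): 11, 22, 41, 42, 42, 46
The 2 values of 42 occupy positions 4–5 → each gets rank 4.
Group B values → pooled ranks: 22→2, 11→1, 46→6
Rank sum = 2 + 1 + 6 = 9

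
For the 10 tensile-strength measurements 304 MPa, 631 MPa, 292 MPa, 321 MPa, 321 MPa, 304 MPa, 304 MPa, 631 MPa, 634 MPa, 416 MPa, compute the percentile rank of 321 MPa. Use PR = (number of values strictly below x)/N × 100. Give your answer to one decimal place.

N = 10.
Strictly below 321: 4. Equal to 321: 2.
PR = 4/10 × 100 = 40.0

40.0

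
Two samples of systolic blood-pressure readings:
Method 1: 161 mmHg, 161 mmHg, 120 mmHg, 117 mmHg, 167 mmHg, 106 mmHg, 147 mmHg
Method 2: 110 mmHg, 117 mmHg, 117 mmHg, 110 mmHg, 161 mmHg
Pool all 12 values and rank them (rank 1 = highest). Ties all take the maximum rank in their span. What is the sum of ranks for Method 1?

Sorted (descending): 167, 161, 161, 161, 147, 120, 117, 117, 117, 110, 110, 106
The 3 values of 161 occupy positions 2–4 → each gets rank 4.
The 3 values of 117 occupy positions 7–9 → each gets rank 9.
The 2 values of 110 occupy positions 10–11 → each gets rank 11.
Method 1 values → pooled ranks: 161→4, 161→4, 120→6, 117→9, 167→1, 106→12, 147→5
Rank sum = 4 + 4 + 6 + 9 + 1 + 12 + 5 = 41

41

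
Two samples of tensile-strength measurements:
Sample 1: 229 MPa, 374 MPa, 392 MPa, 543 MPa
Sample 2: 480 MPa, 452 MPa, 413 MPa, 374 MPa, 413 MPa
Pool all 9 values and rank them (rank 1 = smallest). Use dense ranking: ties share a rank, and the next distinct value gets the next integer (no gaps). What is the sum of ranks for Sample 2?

21

Sorted (ascending): 229, 374, 374, 392, 413, 413, 452, 480, 543
The 2 values of 374 share dense rank 2.
The 2 values of 413 share dense rank 4.
Remaining distinct values take the next consecutive integers.
Sample 2 values → pooled ranks: 480→6, 452→5, 413→4, 374→2, 413→4
Rank sum = 6 + 5 + 4 + 2 + 4 = 21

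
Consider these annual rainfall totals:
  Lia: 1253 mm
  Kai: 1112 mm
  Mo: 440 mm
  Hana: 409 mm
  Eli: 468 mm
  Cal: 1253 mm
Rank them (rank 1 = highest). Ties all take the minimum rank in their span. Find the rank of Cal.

Sorted (descending): 1253, 1253, 1112, 468, 440, 409
The 2 values of 1253 occupy positions 1–2 → each gets rank 1.
Cal has value 1253 mm → rank 1.

1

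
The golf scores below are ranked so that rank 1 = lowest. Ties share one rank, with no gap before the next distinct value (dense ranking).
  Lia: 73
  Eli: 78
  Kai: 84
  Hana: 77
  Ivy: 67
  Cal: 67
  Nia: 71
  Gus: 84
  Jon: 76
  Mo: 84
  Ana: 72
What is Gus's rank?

8

Sorted (ascending): 67, 67, 71, 72, 73, 76, 77, 78, 84, 84, 84
The 2 values of 67 share dense rank 1.
The 3 values of 84 share dense rank 8.
Remaining distinct values take the next consecutive integers.
Gus has value 84 → rank 8.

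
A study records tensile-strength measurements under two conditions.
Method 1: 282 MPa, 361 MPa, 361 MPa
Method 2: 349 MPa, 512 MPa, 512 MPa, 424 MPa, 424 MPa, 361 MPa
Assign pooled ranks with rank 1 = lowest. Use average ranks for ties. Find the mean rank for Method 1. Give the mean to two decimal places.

3.00

Sorted (ascending): 282, 349, 361, 361, 361, 424, 424, 512, 512
The 3 values of 361 occupy positions 3–5 → average rank 4.
The 2 values of 424 occupy positions 6–7 → average rank (6+7)/2 = 6.5.
The 2 values of 512 occupy positions 8–9 → average rank (8+9)/2 = 8.5.
Method 1 values → pooled ranks: 282→1, 361→4, 361→4
Mean rank = (1 + 4 + 4) / 3 = 3.00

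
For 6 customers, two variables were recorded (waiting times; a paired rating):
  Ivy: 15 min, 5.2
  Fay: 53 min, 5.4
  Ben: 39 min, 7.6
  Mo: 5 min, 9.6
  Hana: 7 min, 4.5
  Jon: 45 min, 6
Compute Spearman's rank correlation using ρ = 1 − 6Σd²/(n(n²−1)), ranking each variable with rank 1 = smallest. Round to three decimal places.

-0.086

Ranks of variable 1: 3, 6, 4, 1, 2, 5
Ranks of variable 2: 2, 3, 5, 6, 1, 4
d = r₁ − r₂: 1, 3, -1, -5, 1, 1
d²: 1, 9, 1, 25, 1, 1; Σd² = 38
ρ = 1 − 6·38/(6·35) = 1 − 228/210 = -0.086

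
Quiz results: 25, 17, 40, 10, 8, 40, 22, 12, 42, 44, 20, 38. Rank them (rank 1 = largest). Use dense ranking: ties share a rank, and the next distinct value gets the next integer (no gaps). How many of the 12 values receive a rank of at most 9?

10

Sorted (descending): 44, 42, 40, 40, 38, 25, 22, 20, 17, 12, 10, 8
The 2 values of 40 share dense rank 3.
Remaining distinct values take the next consecutive integers.
Ranks ≤ 9: {1, 2, 3, 3, 4, 5, 6, 7, 8, 9} → 10 values.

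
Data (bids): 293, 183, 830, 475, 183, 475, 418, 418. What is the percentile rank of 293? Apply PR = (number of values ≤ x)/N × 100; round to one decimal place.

37.5

N = 8.
Strictly below 293: 2. Equal to 293: 1.
PR = 3/8 × 100 = 37.5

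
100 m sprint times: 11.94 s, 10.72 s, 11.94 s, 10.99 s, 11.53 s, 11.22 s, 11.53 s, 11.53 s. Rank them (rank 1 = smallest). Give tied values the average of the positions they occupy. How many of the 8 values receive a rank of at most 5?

6

Sorted (ascending): 10.72, 10.99, 11.22, 11.53, 11.53, 11.53, 11.94, 11.94
The 3 values of 11.53 occupy positions 4–6 → average rank 5.
The 2 values of 11.94 occupy positions 7–8 → average rank (7+8)/2 = 7.5.
Ranks ≤ 5: {1, 2, 3, 5, 5, 5} → 6 values.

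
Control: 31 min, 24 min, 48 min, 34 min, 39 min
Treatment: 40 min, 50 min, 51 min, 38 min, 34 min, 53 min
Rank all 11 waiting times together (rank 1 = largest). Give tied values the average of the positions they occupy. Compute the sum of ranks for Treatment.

Sorted (descending): 53, 51, 50, 48, 40, 39, 38, 34, 34, 31, 24
The 2 values of 34 occupy positions 8–9 → average rank (8+9)/2 = 8.5.
Treatment values → pooled ranks: 40→5, 50→3, 51→2, 38→7, 34→8.5, 53→1
Rank sum = 5 + 3 + 2 + 7 + 8.5 + 1 = 26.5

26.5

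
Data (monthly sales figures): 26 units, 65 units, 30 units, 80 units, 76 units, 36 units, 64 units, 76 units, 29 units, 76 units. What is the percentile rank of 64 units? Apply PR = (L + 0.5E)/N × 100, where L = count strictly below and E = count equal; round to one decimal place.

45.0

N = 10.
Strictly below 64: 4. Equal to 64: 1.
PR = (4 + 0.5·1)/10 × 100 = 45.0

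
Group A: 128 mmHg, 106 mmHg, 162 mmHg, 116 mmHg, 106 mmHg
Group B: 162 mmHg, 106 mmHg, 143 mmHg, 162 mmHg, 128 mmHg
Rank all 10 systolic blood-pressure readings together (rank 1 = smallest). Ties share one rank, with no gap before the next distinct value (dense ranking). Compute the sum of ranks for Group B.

Sorted (ascending): 106, 106, 106, 116, 128, 128, 143, 162, 162, 162
The 3 values of 106 share dense rank 1.
The 2 values of 128 share dense rank 3.
The 3 values of 162 share dense rank 5.
Remaining distinct values take the next consecutive integers.
Group B values → pooled ranks: 162→5, 106→1, 143→4, 162→5, 128→3
Rank sum = 5 + 1 + 4 + 5 + 3 = 18

18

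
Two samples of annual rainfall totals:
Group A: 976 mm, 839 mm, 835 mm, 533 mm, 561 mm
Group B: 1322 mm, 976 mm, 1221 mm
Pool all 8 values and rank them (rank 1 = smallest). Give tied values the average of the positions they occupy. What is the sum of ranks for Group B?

20.5

Sorted (ascending): 533, 561, 835, 839, 976, 976, 1221, 1322
The 2 values of 976 occupy positions 5–6 → average rank (5+6)/2 = 5.5.
Group B values → pooled ranks: 1322→8, 976→5.5, 1221→7
Rank sum = 8 + 5.5 + 7 = 20.5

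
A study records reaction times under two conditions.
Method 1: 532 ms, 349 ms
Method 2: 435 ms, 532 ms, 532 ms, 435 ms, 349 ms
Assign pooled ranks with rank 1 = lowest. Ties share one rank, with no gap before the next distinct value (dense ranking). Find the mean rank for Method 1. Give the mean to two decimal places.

Sorted (ascending): 349, 349, 435, 435, 532, 532, 532
The 2 values of 349 share dense rank 1.
The 2 values of 435 share dense rank 2.
The 3 values of 532 share dense rank 3.
Method 1 values → pooled ranks: 532→3, 349→1
Mean rank = (3 + 1) / 2 = 2.00

2.00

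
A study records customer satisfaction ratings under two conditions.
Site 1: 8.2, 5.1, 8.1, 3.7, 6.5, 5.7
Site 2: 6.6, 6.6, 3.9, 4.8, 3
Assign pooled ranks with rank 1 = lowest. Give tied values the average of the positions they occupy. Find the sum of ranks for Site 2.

Sorted (ascending): 3, 3.7, 3.9, 4.8, 5.1, 5.7, 6.5, 6.6, 6.6, 8.1, 8.2
The 2 values of 6.6 occupy positions 8–9 → average rank (8+9)/2 = 8.5.
Site 2 values → pooled ranks: 6.6→8.5, 6.6→8.5, 3.9→3, 4.8→4, 3→1
Rank sum = 8.5 + 8.5 + 3 + 4 + 1 = 25

25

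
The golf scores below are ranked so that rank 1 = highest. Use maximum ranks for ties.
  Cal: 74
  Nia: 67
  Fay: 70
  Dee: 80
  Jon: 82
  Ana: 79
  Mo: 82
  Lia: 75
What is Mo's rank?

Sorted (descending): 82, 82, 80, 79, 75, 74, 70, 67
The 2 values of 82 occupy positions 1–2 → each gets rank 2.
Mo has value 82 → rank 2.

2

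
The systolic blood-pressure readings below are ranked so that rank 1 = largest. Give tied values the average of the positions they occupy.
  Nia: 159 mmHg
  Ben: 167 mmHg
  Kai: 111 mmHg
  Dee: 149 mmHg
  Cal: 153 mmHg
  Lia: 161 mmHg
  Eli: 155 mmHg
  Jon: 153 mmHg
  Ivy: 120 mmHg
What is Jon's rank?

Sorted (descending): 167, 161, 159, 155, 153, 153, 149, 120, 111
The 2 values of 153 occupy positions 5–6 → average rank (5+6)/2 = 5.5.
Jon has value 153 mmHg → rank 5.5.

5.5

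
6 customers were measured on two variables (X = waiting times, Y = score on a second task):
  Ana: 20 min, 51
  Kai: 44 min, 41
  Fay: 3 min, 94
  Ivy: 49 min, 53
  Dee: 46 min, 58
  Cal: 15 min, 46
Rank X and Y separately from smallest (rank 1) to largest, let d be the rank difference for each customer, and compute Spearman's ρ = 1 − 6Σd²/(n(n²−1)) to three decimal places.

-0.086

Ranks of variable 1: 3, 4, 1, 6, 5, 2
Ranks of variable 2: 3, 1, 6, 4, 5, 2
d = r₁ − r₂: 0, 3, -5, 2, 0, 0
d²: 0, 9, 25, 4, 0, 0; Σd² = 38
ρ = 1 − 6·38/(6·35) = 1 − 228/210 = -0.086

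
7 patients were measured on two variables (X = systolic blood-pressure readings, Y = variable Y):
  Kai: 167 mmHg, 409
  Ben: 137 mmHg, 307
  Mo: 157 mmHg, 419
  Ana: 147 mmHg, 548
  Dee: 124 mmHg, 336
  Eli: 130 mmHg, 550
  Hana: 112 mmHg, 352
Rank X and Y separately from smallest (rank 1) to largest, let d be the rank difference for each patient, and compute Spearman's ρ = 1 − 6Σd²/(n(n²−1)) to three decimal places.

Ranks of variable 1: 7, 4, 6, 5, 2, 3, 1
Ranks of variable 2: 4, 1, 5, 6, 2, 7, 3
d = r₁ − r₂: 3, 3, 1, -1, 0, -4, -2
d²: 9, 9, 1, 1, 0, 16, 4; Σd² = 40
ρ = 1 − 6·40/(7·48) = 1 − 240/336 = 0.286

0.286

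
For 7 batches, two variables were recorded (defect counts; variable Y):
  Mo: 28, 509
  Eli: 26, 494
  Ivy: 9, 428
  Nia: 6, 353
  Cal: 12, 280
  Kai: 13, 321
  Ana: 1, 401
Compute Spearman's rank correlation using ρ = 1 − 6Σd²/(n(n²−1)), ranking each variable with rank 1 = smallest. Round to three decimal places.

Ranks of variable 1: 7, 6, 3, 2, 4, 5, 1
Ranks of variable 2: 7, 6, 5, 3, 1, 2, 4
d = r₁ − r₂: 0, 0, -2, -1, 3, 3, -3
d²: 0, 0, 4, 1, 9, 9, 9; Σd² = 32
ρ = 1 − 6·32/(7·48) = 1 − 192/336 = 0.429

0.429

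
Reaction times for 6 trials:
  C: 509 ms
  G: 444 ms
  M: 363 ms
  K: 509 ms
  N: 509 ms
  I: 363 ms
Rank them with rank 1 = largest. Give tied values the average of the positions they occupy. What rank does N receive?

Sorted (descending): 509, 509, 509, 444, 363, 363
The 3 values of 509 occupy positions 1–3 → average rank 2.
The 2 values of 363 occupy positions 5–6 → average rank (5+6)/2 = 5.5.
N has value 509 ms → rank 2.

2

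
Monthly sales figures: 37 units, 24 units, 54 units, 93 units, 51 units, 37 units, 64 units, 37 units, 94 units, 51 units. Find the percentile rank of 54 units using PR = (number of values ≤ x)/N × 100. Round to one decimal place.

70.0

N = 10.
Strictly below 54: 6. Equal to 54: 1.
PR = 7/10 × 100 = 70.0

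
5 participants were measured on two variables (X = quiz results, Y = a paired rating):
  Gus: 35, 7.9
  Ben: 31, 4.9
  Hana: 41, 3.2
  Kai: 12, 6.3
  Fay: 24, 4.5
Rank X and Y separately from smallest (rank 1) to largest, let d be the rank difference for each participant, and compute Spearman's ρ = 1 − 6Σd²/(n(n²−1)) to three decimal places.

-0.300

Ranks of variable 1: 4, 3, 5, 1, 2
Ranks of variable 2: 5, 3, 1, 4, 2
d = r₁ − r₂: -1, 0, 4, -3, 0
d²: 1, 0, 16, 9, 0; Σd² = 26
ρ = 1 − 6·26/(5·24) = 1 − 156/120 = -0.300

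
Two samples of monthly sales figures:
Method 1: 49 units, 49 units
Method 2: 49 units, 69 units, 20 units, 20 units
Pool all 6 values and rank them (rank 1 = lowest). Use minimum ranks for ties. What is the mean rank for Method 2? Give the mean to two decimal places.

Sorted (ascending): 20, 20, 49, 49, 49, 69
The 2 values of 20 occupy positions 1–2 → each gets rank 1.
The 3 values of 49 occupy positions 3–5 → each gets rank 3.
Method 2 values → pooled ranks: 49→3, 69→6, 20→1, 20→1
Mean rank = (3 + 6 + 1 + 1) / 4 = 2.75

2.75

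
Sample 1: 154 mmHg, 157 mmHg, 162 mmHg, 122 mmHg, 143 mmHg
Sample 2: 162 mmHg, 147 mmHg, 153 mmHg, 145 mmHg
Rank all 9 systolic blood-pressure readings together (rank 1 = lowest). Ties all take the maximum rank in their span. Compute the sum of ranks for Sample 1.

Sorted (ascending): 122, 143, 145, 147, 153, 154, 157, 162, 162
The 2 values of 162 occupy positions 8–9 → each gets rank 9.
Sample 1 values → pooled ranks: 154→6, 157→7, 162→9, 122→1, 143→2
Rank sum = 6 + 7 + 9 + 1 + 2 = 25

25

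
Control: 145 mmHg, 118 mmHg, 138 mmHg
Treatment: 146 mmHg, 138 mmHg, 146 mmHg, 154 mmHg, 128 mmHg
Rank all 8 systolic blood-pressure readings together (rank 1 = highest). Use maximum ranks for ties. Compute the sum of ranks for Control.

Sorted (descending): 154, 146, 146, 145, 138, 138, 128, 118
The 2 values of 146 occupy positions 2–3 → each gets rank 3.
The 2 values of 138 occupy positions 5–6 → each gets rank 6.
Control values → pooled ranks: 145→4, 118→8, 138→6
Rank sum = 4 + 8 + 6 = 18

18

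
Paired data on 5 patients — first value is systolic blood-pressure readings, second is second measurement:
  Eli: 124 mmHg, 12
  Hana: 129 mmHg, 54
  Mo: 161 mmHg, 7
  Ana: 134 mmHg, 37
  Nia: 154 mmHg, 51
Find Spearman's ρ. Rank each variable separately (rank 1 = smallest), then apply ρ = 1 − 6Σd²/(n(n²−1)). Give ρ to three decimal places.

-0.300

Ranks of variable 1: 1, 2, 5, 3, 4
Ranks of variable 2: 2, 5, 1, 3, 4
d = r₁ − r₂: -1, -3, 4, 0, 0
d²: 1, 9, 16, 0, 0; Σd² = 26
ρ = 1 − 6·26/(5·24) = 1 − 156/120 = -0.300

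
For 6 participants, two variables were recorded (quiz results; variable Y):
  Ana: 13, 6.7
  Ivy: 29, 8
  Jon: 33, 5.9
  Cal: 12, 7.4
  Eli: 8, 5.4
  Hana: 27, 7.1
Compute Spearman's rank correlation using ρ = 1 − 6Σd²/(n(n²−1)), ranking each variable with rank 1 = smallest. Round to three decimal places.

0.257

Ranks of variable 1: 3, 5, 6, 2, 1, 4
Ranks of variable 2: 3, 6, 2, 5, 1, 4
d = r₁ − r₂: 0, -1, 4, -3, 0, 0
d²: 0, 1, 16, 9, 0, 0; Σd² = 26
ρ = 1 − 6·26/(6·35) = 1 − 156/210 = 0.257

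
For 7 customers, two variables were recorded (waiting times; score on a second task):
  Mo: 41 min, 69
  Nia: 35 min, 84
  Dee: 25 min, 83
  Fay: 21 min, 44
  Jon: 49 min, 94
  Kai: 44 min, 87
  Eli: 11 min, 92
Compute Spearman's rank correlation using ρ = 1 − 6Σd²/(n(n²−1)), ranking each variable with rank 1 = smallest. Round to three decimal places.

Ranks of variable 1: 5, 4, 3, 2, 7, 6, 1
Ranks of variable 2: 2, 4, 3, 1, 7, 5, 6
d = r₁ − r₂: 3, 0, 0, 1, 0, 1, -5
d²: 9, 0, 0, 1, 0, 1, 25; Σd² = 36
ρ = 1 − 6·36/(7·48) = 1 − 216/336 = 0.357

0.357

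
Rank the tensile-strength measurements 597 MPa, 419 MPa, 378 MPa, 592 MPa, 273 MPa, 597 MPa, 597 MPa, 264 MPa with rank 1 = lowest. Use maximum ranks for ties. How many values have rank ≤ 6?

5

Sorted (ascending): 264, 273, 378, 419, 592, 597, 597, 597
The 3 values of 597 occupy positions 6–8 → each gets rank 8.
Ranks ≤ 6: {1, 2, 3, 4, 5} → 5 values.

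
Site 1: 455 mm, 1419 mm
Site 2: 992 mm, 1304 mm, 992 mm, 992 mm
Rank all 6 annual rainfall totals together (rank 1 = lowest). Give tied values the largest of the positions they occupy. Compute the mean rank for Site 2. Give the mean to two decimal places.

4.25

Sorted (ascending): 455, 992, 992, 992, 1304, 1419
The 3 values of 992 occupy positions 2–4 → each gets rank 4.
Site 2 values → pooled ranks: 992→4, 1304→5, 992→4, 992→4
Mean rank = (4 + 5 + 4 + 4) / 4 = 4.25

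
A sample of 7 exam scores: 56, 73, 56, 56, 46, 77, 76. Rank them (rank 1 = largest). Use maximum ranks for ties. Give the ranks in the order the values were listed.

6, 3, 6, 6, 7, 1, 2

Sorted (descending): 77, 76, 73, 56, 56, 56, 46
The 3 values of 56 occupy positions 4–6 → each gets rank 6.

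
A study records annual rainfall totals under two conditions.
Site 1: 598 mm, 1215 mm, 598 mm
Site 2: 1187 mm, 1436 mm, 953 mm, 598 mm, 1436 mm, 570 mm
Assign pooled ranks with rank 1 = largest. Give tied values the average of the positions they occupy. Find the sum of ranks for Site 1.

Sorted (descending): 1436, 1436, 1215, 1187, 953, 598, 598, 598, 570
The 2 values of 1436 occupy positions 1–2 → average rank (1+2)/2 = 1.5.
The 3 values of 598 occupy positions 6–8 → average rank 7.
Site 1 values → pooled ranks: 598→7, 1215→3, 598→7
Rank sum = 7 + 3 + 7 = 17

17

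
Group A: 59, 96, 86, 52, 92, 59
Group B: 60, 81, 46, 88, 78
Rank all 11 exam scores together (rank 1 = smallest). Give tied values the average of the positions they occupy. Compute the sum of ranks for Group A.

Sorted (ascending): 46, 52, 59, 59, 60, 78, 81, 86, 88, 92, 96
The 2 values of 59 occupy positions 3–4 → average rank (3+4)/2 = 3.5.
Group A values → pooled ranks: 59→3.5, 96→11, 86→8, 52→2, 92→10, 59→3.5
Rank sum = 3.5 + 11 + 8 + 2 + 10 + 3.5 = 38

38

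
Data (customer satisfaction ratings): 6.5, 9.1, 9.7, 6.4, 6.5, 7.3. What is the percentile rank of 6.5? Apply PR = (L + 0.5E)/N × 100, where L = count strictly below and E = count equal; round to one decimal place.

33.3

N = 6.
Strictly below 6.5: 1. Equal to 6.5: 2.
PR = (1 + 0.5·2)/6 × 100 = 33.3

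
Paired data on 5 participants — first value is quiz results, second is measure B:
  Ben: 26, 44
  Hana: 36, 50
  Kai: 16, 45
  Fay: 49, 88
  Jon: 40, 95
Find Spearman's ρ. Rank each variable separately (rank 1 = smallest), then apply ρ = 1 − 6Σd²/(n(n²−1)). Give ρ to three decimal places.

Ranks of variable 1: 2, 3, 1, 5, 4
Ranks of variable 2: 1, 3, 2, 4, 5
d = r₁ − r₂: 1, 0, -1, 1, -1
d²: 1, 0, 1, 1, 1; Σd² = 4
ρ = 1 − 6·4/(5·24) = 1 − 24/120 = 0.800

0.800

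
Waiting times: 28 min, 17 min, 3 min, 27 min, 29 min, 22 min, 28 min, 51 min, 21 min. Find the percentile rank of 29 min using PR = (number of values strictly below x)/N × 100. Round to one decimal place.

N = 9.
Strictly below 29: 7. Equal to 29: 1.
PR = 7/9 × 100 = 77.8

77.8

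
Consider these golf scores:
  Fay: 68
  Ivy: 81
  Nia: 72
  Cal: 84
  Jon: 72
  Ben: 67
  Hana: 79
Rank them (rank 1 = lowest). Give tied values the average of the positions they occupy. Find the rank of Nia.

Sorted (ascending): 67, 68, 72, 72, 79, 81, 84
The 2 values of 72 occupy positions 3–4 → average rank (3+4)/2 = 3.5.
Nia has value 72 → rank 3.5.

3.5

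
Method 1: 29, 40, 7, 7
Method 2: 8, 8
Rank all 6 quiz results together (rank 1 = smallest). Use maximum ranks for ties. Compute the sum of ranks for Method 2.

Sorted (ascending): 7, 7, 8, 8, 29, 40
The 2 values of 7 occupy positions 1–2 → each gets rank 2.
The 2 values of 8 occupy positions 3–4 → each gets rank 4.
Method 2 values → pooled ranks: 8→4, 8→4
Rank sum = 4 + 4 = 8

8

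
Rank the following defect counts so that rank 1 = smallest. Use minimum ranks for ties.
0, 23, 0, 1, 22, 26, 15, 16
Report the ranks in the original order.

1, 7, 1, 3, 6, 8, 4, 5

Sorted (ascending): 0, 0, 1, 15, 16, 22, 23, 26
The 2 values of 0 occupy positions 1–2 → each gets rank 1.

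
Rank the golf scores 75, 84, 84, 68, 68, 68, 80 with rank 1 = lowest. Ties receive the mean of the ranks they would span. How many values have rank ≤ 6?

Sorted (ascending): 68, 68, 68, 75, 80, 84, 84
The 3 values of 68 occupy positions 1–3 → average rank 2.
The 2 values of 84 occupy positions 6–7 → average rank (6+7)/2 = 6.5.
Ranks ≤ 6: {2, 2, 2, 4, 5} → 5 values.

5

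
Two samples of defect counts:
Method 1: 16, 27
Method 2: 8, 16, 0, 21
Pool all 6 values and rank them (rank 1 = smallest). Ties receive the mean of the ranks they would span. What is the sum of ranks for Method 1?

9.5

Sorted (ascending): 0, 8, 16, 16, 21, 27
The 2 values of 16 occupy positions 3–4 → average rank (3+4)/2 = 3.5.
Method 1 values → pooled ranks: 16→3.5, 27→6
Rank sum = 3.5 + 6 = 9.5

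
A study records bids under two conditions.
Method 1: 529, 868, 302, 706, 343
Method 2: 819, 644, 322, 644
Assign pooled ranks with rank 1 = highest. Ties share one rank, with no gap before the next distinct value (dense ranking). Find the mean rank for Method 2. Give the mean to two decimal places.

4.25

Sorted (descending): 868, 819, 706, 644, 644, 529, 343, 322, 302
The 2 values of 644 share dense rank 4.
Remaining distinct values take the next consecutive integers.
Method 2 values → pooled ranks: 819→2, 644→4, 322→7, 644→4
Mean rank = (2 + 4 + 7 + 4) / 4 = 4.25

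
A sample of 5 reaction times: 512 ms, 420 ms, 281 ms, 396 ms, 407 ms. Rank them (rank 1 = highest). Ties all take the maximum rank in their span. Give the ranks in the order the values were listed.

Sorted (descending): 512, 420, 407, 396, 281
No ties — each value takes its position as its rank.

1, 2, 5, 4, 3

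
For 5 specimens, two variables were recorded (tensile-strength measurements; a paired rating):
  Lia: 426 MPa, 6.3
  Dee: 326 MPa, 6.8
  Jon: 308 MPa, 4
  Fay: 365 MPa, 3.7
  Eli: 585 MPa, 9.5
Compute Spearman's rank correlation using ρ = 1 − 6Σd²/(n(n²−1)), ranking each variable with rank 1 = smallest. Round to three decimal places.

Ranks of variable 1: 4, 2, 1, 3, 5
Ranks of variable 2: 3, 4, 2, 1, 5
d = r₁ − r₂: 1, -2, -1, 2, 0
d²: 1, 4, 1, 4, 0; Σd² = 10
ρ = 1 − 6·10/(5·24) = 1 − 60/120 = 0.500

0.500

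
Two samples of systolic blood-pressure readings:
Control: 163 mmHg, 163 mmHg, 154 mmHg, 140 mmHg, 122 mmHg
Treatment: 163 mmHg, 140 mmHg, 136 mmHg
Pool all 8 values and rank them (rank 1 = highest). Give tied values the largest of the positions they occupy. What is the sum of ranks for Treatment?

Sorted (descending): 163, 163, 163, 154, 140, 140, 136, 122
The 3 values of 163 occupy positions 1–3 → each gets rank 3.
The 2 values of 140 occupy positions 5–6 → each gets rank 6.
Treatment values → pooled ranks: 163→3, 140→6, 136→7
Rank sum = 3 + 6 + 7 = 16

16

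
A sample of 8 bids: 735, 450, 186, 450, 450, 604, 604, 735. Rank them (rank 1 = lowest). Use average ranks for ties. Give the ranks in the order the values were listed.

Sorted (ascending): 186, 450, 450, 450, 604, 604, 735, 735
The 3 values of 450 occupy positions 2–4 → average rank 3.
The 2 values of 604 occupy positions 5–6 → average rank (5+6)/2 = 5.5.
The 2 values of 735 occupy positions 7–8 → average rank (7+8)/2 = 7.5.

7.5, 3, 1, 3, 3, 5.5, 5.5, 7.5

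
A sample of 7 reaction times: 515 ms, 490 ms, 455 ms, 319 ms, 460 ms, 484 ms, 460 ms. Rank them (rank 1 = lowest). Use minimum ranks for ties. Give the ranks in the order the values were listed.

Sorted (ascending): 319, 455, 460, 460, 484, 490, 515
The 2 values of 460 occupy positions 3–4 → each gets rank 3.

7, 6, 2, 1, 3, 5, 3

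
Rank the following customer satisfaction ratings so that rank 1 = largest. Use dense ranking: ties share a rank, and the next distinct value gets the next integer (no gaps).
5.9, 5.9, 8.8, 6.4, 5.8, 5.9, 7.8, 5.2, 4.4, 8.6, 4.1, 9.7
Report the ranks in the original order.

6, 6, 2, 5, 7, 6, 4, 8, 9, 3, 10, 1

Sorted (descending): 9.7, 8.8, 8.6, 7.8, 6.4, 5.9, 5.9, 5.9, 5.8, 5.2, 4.4, 4.1
The 3 values of 5.9 share dense rank 6.
Remaining distinct values take the next consecutive integers.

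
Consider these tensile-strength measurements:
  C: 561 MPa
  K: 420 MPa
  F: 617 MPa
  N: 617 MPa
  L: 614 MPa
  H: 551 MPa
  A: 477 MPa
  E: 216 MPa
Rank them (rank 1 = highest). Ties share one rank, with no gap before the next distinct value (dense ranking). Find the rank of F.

1

Sorted (descending): 617, 617, 614, 561, 551, 477, 420, 216
The 2 values of 617 share dense rank 1.
Remaining distinct values take the next consecutive integers.
F has value 617 MPa → rank 1.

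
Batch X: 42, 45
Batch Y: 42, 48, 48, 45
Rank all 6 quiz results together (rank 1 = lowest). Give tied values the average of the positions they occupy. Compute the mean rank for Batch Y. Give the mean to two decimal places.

Sorted (ascending): 42, 42, 45, 45, 48, 48
The 2 values of 42 occupy positions 1–2 → average rank (1+2)/2 = 1.5.
The 2 values of 45 occupy positions 3–4 → average rank (3+4)/2 = 3.5.
The 2 values of 48 occupy positions 5–6 → average rank (5+6)/2 = 5.5.
Batch Y values → pooled ranks: 42→1.5, 48→5.5, 48→5.5, 45→3.5
Mean rank = (1.5 + 5.5 + 5.5 + 3.5) / 4 = 4.00

4.00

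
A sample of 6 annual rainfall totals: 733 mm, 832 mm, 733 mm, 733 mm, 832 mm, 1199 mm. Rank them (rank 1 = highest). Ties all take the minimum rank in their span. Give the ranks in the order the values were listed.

Sorted (descending): 1199, 832, 832, 733, 733, 733
The 2 values of 832 occupy positions 2–3 → each gets rank 2.
The 3 values of 733 occupy positions 4–6 → each gets rank 4.

4, 2, 4, 4, 2, 1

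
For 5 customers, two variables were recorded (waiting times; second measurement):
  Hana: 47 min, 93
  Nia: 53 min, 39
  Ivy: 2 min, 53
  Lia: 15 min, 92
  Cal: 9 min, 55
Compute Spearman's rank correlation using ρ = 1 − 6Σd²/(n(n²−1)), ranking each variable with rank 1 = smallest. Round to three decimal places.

0.000

Ranks of variable 1: 4, 5, 1, 3, 2
Ranks of variable 2: 5, 1, 2, 4, 3
d = r₁ − r₂: -1, 4, -1, -1, -1
d²: 1, 16, 1, 1, 1; Σd² = 20
ρ = 1 − 6·20/(5·24) = 1 − 120/120 = 0.000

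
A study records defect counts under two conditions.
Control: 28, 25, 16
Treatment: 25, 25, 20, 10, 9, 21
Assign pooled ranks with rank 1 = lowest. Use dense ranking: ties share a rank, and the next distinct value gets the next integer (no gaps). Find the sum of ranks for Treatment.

24

Sorted (ascending): 9, 10, 16, 20, 21, 25, 25, 25, 28
The 3 values of 25 share dense rank 6.
Remaining distinct values take the next consecutive integers.
Treatment values → pooled ranks: 25→6, 25→6, 20→4, 10→2, 9→1, 21→5
Rank sum = 6 + 6 + 4 + 2 + 1 + 5 = 24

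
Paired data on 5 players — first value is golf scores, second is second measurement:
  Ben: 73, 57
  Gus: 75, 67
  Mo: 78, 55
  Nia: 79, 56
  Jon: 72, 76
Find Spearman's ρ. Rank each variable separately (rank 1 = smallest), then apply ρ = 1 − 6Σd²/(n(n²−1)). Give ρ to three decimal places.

-0.800

Ranks of variable 1: 2, 3, 4, 5, 1
Ranks of variable 2: 3, 4, 1, 2, 5
d = r₁ − r₂: -1, -1, 3, 3, -4
d²: 1, 1, 9, 9, 16; Σd² = 36
ρ = 1 − 6·36/(5·24) = 1 − 216/120 = -0.800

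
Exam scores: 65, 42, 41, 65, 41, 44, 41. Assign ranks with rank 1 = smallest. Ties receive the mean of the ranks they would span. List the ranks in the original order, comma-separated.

6.5, 4, 2, 6.5, 2, 5, 2

Sorted (ascending): 41, 41, 41, 42, 44, 65, 65
The 3 values of 41 occupy positions 1–3 → average rank 2.
The 2 values of 65 occupy positions 6–7 → average rank (6+7)/2 = 6.5.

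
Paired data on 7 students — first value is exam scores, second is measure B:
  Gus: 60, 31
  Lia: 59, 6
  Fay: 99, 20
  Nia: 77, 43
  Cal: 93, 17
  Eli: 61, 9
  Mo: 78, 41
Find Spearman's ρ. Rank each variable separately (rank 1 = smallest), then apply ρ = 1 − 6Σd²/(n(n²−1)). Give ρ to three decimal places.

0.321

Ranks of variable 1: 2, 1, 7, 4, 6, 3, 5
Ranks of variable 2: 5, 1, 4, 7, 3, 2, 6
d = r₁ − r₂: -3, 0, 3, -3, 3, 1, -1
d²: 9, 0, 9, 9, 9, 1, 1; Σd² = 38
ρ = 1 − 6·38/(7·48) = 1 − 228/336 = 0.321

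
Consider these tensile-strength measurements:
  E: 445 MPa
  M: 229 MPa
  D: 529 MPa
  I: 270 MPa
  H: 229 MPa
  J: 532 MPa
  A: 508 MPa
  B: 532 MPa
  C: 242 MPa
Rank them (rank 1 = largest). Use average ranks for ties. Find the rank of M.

8.5

Sorted (descending): 532, 532, 529, 508, 445, 270, 242, 229, 229
The 2 values of 532 occupy positions 1–2 → average rank (1+2)/2 = 1.5.
The 2 values of 229 occupy positions 8–9 → average rank (8+9)/2 = 8.5.
M has value 229 MPa → rank 8.5.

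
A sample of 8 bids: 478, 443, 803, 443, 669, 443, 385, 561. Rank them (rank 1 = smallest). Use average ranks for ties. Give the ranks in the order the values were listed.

5, 3, 8, 3, 7, 3, 1, 6

Sorted (ascending): 385, 443, 443, 443, 478, 561, 669, 803
The 3 values of 443 occupy positions 2–4 → average rank 3.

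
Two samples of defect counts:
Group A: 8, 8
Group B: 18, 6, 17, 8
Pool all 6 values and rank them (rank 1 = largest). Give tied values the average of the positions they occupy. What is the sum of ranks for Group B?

Sorted (descending): 18, 17, 8, 8, 8, 6
The 3 values of 8 occupy positions 3–5 → average rank 4.
Group B values → pooled ranks: 18→1, 6→6, 17→2, 8→4
Rank sum = 1 + 6 + 2 + 4 = 13

13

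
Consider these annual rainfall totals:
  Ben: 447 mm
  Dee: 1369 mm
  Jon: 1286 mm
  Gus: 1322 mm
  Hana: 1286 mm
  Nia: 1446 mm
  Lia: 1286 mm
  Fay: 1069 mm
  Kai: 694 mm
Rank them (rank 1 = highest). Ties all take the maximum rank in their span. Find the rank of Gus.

3

Sorted (descending): 1446, 1369, 1322, 1286, 1286, 1286, 1069, 694, 447
The 3 values of 1286 occupy positions 4–6 → each gets rank 6.
Gus has value 1322 mm → rank 3.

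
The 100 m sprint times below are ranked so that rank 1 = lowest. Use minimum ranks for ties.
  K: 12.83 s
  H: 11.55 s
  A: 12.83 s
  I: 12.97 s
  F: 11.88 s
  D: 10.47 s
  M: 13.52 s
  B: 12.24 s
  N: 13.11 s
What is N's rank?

8

Sorted (ascending): 10.47, 11.55, 11.88, 12.24, 12.83, 12.83, 12.97, 13.11, 13.52
The 2 values of 12.83 occupy positions 5–6 → each gets rank 5.
N has value 13.11 s → rank 8.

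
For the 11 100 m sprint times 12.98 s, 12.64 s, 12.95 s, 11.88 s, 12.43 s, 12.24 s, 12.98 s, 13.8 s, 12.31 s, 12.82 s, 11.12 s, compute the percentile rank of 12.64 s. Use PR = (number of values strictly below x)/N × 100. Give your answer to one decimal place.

N = 11.
Strictly below 12.64: 5. Equal to 12.64: 1.
PR = 5/11 × 100 = 45.5

45.5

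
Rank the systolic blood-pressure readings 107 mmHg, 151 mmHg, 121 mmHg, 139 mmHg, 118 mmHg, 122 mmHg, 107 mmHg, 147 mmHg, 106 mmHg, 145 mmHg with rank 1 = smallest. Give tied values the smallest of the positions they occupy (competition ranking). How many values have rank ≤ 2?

Sorted (ascending): 106, 107, 107, 118, 121, 122, 139, 145, 147, 151
The 2 values of 107 occupy positions 2–3 → each gets rank 2.
Ranks ≤ 2: {1, 2, 2} → 3 values.

3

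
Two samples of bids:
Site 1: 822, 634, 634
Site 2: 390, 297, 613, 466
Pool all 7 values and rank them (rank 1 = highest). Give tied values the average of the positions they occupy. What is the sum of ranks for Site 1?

6

Sorted (descending): 822, 634, 634, 613, 466, 390, 297
The 2 values of 634 occupy positions 2–3 → average rank (2+3)/2 = 2.5.
Site 1 values → pooled ranks: 822→1, 634→2.5, 634→2.5
Rank sum = 1 + 2.5 + 2.5 = 6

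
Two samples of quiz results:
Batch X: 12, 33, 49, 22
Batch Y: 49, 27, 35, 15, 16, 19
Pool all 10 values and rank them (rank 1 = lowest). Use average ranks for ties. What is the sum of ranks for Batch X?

Sorted (ascending): 12, 15, 16, 19, 22, 27, 33, 35, 49, 49
The 2 values of 49 occupy positions 9–10 → average rank (9+10)/2 = 9.5.
Batch X values → pooled ranks: 12→1, 33→7, 49→9.5, 22→5
Rank sum = 1 + 7 + 9.5 + 5 = 22.5

22.5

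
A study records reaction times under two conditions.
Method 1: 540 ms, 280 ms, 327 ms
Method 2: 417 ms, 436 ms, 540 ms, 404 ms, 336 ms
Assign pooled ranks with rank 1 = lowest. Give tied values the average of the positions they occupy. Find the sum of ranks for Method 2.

25.5

Sorted (ascending): 280, 327, 336, 404, 417, 436, 540, 540
The 2 values of 540 occupy positions 7–8 → average rank (7+8)/2 = 7.5.
Method 2 values → pooled ranks: 417→5, 436→6, 540→7.5, 404→4, 336→3
Rank sum = 5 + 6 + 7.5 + 4 + 3 = 25.5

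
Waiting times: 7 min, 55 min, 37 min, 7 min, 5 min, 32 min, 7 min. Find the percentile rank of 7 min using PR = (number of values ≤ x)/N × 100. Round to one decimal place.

57.1

N = 7.
Strictly below 7: 1. Equal to 7: 3.
PR = 4/7 × 100 = 57.1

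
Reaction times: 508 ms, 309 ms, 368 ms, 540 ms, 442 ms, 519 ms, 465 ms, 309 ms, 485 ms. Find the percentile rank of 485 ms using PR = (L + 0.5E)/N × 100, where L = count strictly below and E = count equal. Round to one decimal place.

61.1

N = 9.
Strictly below 485: 5. Equal to 485: 1.
PR = (5 + 0.5·1)/9 × 100 = 61.1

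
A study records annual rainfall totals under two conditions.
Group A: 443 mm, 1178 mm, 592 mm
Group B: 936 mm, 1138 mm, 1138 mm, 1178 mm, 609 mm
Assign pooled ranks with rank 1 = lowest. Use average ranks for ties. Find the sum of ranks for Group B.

25.5

Sorted (ascending): 443, 592, 609, 936, 1138, 1138, 1178, 1178
The 2 values of 1138 occupy positions 5–6 → average rank (5+6)/2 = 5.5.
The 2 values of 1178 occupy positions 7–8 → average rank (7+8)/2 = 7.5.
Group B values → pooled ranks: 936→4, 1138→5.5, 1138→5.5, 1178→7.5, 609→3
Rank sum = 4 + 5.5 + 5.5 + 7.5 + 3 = 25.5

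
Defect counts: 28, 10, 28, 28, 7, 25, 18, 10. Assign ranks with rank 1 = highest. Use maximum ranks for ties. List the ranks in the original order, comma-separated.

Sorted (descending): 28, 28, 28, 25, 18, 10, 10, 7
The 3 values of 28 occupy positions 1–3 → each gets rank 3.
The 2 values of 10 occupy positions 6–7 → each gets rank 7.

3, 7, 3, 3, 8, 4, 5, 7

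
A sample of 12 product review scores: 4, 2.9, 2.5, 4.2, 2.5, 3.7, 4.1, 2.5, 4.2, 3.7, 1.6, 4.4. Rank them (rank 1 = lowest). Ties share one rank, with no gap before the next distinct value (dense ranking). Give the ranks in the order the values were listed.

Sorted (ascending): 1.6, 2.5, 2.5, 2.5, 2.9, 3.7, 3.7, 4, 4.1, 4.2, 4.2, 4.4
The 3 values of 2.5 share dense rank 2.
The 2 values of 3.7 share dense rank 4.
The 2 values of 4.2 share dense rank 7.
Remaining distinct values take the next consecutive integers.

5, 3, 2, 7, 2, 4, 6, 2, 7, 4, 1, 8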